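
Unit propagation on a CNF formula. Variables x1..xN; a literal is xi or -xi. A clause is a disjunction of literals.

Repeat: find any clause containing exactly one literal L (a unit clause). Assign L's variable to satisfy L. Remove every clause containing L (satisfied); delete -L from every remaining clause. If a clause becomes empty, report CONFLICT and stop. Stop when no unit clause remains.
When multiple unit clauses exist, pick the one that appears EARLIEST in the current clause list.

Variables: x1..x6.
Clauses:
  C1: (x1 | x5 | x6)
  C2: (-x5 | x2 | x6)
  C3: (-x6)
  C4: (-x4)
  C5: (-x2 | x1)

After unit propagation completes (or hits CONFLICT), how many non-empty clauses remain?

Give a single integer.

Answer: 3

Derivation:
unit clause [-6] forces x6=F; simplify:
  drop 6 from [1, 5, 6] -> [1, 5]
  drop 6 from [-5, 2, 6] -> [-5, 2]
  satisfied 1 clause(s); 4 remain; assigned so far: [6]
unit clause [-4] forces x4=F; simplify:
  satisfied 1 clause(s); 3 remain; assigned so far: [4, 6]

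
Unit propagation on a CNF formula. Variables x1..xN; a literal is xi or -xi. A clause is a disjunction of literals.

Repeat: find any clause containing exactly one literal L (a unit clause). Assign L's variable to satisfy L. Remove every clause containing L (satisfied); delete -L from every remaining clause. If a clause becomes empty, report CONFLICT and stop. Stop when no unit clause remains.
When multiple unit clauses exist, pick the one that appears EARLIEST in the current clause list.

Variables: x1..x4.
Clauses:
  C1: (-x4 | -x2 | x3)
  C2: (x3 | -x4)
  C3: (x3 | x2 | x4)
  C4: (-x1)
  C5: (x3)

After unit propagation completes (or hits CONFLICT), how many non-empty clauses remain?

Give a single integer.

Answer: 0

Derivation:
unit clause [-1] forces x1=F; simplify:
  satisfied 1 clause(s); 4 remain; assigned so far: [1]
unit clause [3] forces x3=T; simplify:
  satisfied 4 clause(s); 0 remain; assigned so far: [1, 3]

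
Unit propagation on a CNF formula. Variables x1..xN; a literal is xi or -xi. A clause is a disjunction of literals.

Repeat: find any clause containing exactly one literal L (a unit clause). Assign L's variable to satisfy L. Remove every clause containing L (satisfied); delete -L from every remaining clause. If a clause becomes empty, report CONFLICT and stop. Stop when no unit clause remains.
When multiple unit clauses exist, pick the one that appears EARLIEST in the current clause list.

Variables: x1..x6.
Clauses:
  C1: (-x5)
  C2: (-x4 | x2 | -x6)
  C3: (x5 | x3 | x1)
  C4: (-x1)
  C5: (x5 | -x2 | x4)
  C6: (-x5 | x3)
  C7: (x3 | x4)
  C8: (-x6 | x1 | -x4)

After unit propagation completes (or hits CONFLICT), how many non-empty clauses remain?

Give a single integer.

unit clause [-5] forces x5=F; simplify:
  drop 5 from [5, 3, 1] -> [3, 1]
  drop 5 from [5, -2, 4] -> [-2, 4]
  satisfied 2 clause(s); 6 remain; assigned so far: [5]
unit clause [-1] forces x1=F; simplify:
  drop 1 from [3, 1] -> [3]
  drop 1 from [-6, 1, -4] -> [-6, -4]
  satisfied 1 clause(s); 5 remain; assigned so far: [1, 5]
unit clause [3] forces x3=T; simplify:
  satisfied 2 clause(s); 3 remain; assigned so far: [1, 3, 5]

Answer: 3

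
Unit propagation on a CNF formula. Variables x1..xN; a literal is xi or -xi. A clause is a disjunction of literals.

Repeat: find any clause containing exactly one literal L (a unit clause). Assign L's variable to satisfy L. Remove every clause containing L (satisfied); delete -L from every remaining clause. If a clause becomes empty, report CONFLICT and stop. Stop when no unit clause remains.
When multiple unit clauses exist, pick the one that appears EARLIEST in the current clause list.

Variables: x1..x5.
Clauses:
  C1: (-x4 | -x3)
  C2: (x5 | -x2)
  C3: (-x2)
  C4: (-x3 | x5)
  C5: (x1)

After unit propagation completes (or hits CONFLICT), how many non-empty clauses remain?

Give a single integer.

unit clause [-2] forces x2=F; simplify:
  satisfied 2 clause(s); 3 remain; assigned so far: [2]
unit clause [1] forces x1=T; simplify:
  satisfied 1 clause(s); 2 remain; assigned so far: [1, 2]

Answer: 2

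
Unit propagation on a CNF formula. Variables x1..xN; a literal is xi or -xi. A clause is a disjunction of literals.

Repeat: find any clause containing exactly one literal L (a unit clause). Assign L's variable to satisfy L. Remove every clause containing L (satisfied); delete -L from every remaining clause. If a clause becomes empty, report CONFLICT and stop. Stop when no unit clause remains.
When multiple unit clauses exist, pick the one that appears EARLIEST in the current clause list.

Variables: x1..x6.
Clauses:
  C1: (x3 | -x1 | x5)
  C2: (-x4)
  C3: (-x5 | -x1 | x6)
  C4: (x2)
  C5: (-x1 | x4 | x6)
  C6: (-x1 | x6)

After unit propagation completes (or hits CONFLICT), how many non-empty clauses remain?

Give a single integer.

unit clause [-4] forces x4=F; simplify:
  drop 4 from [-1, 4, 6] -> [-1, 6]
  satisfied 1 clause(s); 5 remain; assigned so far: [4]
unit clause [2] forces x2=T; simplify:
  satisfied 1 clause(s); 4 remain; assigned so far: [2, 4]

Answer: 4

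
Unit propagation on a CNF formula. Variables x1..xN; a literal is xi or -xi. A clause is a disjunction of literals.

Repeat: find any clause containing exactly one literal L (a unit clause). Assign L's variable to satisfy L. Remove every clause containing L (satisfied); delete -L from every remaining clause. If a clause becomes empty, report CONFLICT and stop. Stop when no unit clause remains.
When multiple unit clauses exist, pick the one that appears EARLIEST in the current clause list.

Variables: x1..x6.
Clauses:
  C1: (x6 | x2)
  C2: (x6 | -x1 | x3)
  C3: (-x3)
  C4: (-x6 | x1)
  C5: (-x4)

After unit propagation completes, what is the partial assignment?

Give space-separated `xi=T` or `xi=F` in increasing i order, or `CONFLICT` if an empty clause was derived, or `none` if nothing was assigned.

Answer: x3=F x4=F

Derivation:
unit clause [-3] forces x3=F; simplify:
  drop 3 from [6, -1, 3] -> [6, -1]
  satisfied 1 clause(s); 4 remain; assigned so far: [3]
unit clause [-4] forces x4=F; simplify:
  satisfied 1 clause(s); 3 remain; assigned so far: [3, 4]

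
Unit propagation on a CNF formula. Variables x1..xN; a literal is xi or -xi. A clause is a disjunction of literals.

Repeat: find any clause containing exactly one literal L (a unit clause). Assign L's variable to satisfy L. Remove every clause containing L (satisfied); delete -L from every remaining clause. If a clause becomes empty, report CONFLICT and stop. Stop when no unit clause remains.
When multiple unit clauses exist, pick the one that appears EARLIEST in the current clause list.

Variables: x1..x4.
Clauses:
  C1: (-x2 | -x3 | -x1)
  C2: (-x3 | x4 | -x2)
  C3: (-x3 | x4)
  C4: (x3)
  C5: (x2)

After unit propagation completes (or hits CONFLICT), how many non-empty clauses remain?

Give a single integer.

Answer: 0

Derivation:
unit clause [3] forces x3=T; simplify:
  drop -3 from [-2, -3, -1] -> [-2, -1]
  drop -3 from [-3, 4, -2] -> [4, -2]
  drop -3 from [-3, 4] -> [4]
  satisfied 1 clause(s); 4 remain; assigned so far: [3]
unit clause [4] forces x4=T; simplify:
  satisfied 2 clause(s); 2 remain; assigned so far: [3, 4]
unit clause [2] forces x2=T; simplify:
  drop -2 from [-2, -1] -> [-1]
  satisfied 1 clause(s); 1 remain; assigned so far: [2, 3, 4]
unit clause [-1] forces x1=F; simplify:
  satisfied 1 clause(s); 0 remain; assigned so far: [1, 2, 3, 4]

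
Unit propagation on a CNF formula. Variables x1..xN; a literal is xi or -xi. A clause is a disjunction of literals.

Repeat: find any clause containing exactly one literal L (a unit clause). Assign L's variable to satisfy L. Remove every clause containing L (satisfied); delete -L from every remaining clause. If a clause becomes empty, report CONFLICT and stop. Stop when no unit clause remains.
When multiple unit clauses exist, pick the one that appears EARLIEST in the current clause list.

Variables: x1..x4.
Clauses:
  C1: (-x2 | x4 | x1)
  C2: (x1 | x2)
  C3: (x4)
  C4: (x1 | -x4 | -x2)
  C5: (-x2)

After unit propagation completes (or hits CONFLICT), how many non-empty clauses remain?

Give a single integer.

Answer: 0

Derivation:
unit clause [4] forces x4=T; simplify:
  drop -4 from [1, -4, -2] -> [1, -2]
  satisfied 2 clause(s); 3 remain; assigned so far: [4]
unit clause [-2] forces x2=F; simplify:
  drop 2 from [1, 2] -> [1]
  satisfied 2 clause(s); 1 remain; assigned so far: [2, 4]
unit clause [1] forces x1=T; simplify:
  satisfied 1 clause(s); 0 remain; assigned so far: [1, 2, 4]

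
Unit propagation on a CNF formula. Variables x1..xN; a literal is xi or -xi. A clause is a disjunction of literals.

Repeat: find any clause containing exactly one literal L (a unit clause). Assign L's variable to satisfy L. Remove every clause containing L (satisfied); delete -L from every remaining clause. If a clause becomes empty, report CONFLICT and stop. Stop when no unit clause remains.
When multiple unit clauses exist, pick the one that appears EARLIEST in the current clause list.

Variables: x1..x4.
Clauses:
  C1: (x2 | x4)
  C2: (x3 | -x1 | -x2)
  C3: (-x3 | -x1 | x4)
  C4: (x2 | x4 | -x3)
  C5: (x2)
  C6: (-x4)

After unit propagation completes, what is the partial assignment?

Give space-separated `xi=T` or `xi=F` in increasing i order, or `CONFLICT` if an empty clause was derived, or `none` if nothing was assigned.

unit clause [2] forces x2=T; simplify:
  drop -2 from [3, -1, -2] -> [3, -1]
  satisfied 3 clause(s); 3 remain; assigned so far: [2]
unit clause [-4] forces x4=F; simplify:
  drop 4 from [-3, -1, 4] -> [-3, -1]
  satisfied 1 clause(s); 2 remain; assigned so far: [2, 4]

Answer: x2=T x4=F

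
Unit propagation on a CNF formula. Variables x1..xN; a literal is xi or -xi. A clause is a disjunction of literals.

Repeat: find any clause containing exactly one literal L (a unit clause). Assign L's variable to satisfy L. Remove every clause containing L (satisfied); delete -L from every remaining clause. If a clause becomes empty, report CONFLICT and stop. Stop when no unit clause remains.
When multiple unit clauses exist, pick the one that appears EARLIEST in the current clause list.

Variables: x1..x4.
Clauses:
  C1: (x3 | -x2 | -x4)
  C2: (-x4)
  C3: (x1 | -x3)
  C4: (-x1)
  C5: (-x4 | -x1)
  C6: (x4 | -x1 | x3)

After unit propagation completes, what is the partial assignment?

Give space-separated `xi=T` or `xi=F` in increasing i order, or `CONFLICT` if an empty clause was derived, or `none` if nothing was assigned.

unit clause [-4] forces x4=F; simplify:
  drop 4 from [4, -1, 3] -> [-1, 3]
  satisfied 3 clause(s); 3 remain; assigned so far: [4]
unit clause [-1] forces x1=F; simplify:
  drop 1 from [1, -3] -> [-3]
  satisfied 2 clause(s); 1 remain; assigned so far: [1, 4]
unit clause [-3] forces x3=F; simplify:
  satisfied 1 clause(s); 0 remain; assigned so far: [1, 3, 4]

Answer: x1=F x3=F x4=F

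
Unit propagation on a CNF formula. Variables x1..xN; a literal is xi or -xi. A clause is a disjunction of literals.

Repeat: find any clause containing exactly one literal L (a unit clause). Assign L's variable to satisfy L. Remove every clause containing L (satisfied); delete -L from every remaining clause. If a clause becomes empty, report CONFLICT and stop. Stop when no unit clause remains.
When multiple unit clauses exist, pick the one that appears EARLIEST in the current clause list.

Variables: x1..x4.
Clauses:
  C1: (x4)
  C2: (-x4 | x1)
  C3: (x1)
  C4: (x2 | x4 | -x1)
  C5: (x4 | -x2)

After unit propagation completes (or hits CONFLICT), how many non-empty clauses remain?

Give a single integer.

Answer: 0

Derivation:
unit clause [4] forces x4=T; simplify:
  drop -4 from [-4, 1] -> [1]
  satisfied 3 clause(s); 2 remain; assigned so far: [4]
unit clause [1] forces x1=T; simplify:
  satisfied 2 clause(s); 0 remain; assigned so far: [1, 4]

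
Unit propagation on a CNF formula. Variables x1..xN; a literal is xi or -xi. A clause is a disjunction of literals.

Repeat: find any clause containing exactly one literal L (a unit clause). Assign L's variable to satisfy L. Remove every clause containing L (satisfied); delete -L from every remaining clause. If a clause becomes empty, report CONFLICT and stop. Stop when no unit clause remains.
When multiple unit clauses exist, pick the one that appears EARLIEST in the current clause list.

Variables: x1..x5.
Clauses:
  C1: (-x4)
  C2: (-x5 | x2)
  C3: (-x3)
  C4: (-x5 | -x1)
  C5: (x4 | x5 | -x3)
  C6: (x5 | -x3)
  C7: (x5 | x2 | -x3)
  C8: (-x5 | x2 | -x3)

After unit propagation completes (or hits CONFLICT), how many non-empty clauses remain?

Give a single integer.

Answer: 2

Derivation:
unit clause [-4] forces x4=F; simplify:
  drop 4 from [4, 5, -3] -> [5, -3]
  satisfied 1 clause(s); 7 remain; assigned so far: [4]
unit clause [-3] forces x3=F; simplify:
  satisfied 5 clause(s); 2 remain; assigned so far: [3, 4]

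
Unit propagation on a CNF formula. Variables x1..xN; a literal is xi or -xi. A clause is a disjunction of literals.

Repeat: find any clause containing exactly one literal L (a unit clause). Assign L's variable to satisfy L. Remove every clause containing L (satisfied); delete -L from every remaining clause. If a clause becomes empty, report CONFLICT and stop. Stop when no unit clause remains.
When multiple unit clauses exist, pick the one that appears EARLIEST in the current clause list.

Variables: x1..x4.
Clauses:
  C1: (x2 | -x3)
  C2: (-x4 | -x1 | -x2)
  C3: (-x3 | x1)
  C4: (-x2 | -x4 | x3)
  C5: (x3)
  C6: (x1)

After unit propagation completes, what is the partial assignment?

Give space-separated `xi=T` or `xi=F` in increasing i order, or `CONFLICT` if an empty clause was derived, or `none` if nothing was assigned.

Answer: x1=T x2=T x3=T x4=F

Derivation:
unit clause [3] forces x3=T; simplify:
  drop -3 from [2, -3] -> [2]
  drop -3 from [-3, 1] -> [1]
  satisfied 2 clause(s); 4 remain; assigned so far: [3]
unit clause [2] forces x2=T; simplify:
  drop -2 from [-4, -1, -2] -> [-4, -1]
  satisfied 1 clause(s); 3 remain; assigned so far: [2, 3]
unit clause [1] forces x1=T; simplify:
  drop -1 from [-4, -1] -> [-4]
  satisfied 2 clause(s); 1 remain; assigned so far: [1, 2, 3]
unit clause [-4] forces x4=F; simplify:
  satisfied 1 clause(s); 0 remain; assigned so far: [1, 2, 3, 4]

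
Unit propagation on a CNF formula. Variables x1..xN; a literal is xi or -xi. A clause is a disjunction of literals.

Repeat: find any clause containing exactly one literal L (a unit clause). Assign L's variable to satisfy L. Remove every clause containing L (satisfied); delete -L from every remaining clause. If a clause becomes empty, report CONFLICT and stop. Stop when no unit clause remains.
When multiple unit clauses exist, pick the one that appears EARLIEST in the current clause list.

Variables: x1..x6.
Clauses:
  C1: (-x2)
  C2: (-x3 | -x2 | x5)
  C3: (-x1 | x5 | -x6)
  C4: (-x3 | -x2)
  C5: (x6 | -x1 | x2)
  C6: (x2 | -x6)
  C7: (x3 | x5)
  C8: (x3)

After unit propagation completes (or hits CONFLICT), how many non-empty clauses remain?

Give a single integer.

Answer: 0

Derivation:
unit clause [-2] forces x2=F; simplify:
  drop 2 from [6, -1, 2] -> [6, -1]
  drop 2 from [2, -6] -> [-6]
  satisfied 3 clause(s); 5 remain; assigned so far: [2]
unit clause [-6] forces x6=F; simplify:
  drop 6 from [6, -1] -> [-1]
  satisfied 2 clause(s); 3 remain; assigned so far: [2, 6]
unit clause [-1] forces x1=F; simplify:
  satisfied 1 clause(s); 2 remain; assigned so far: [1, 2, 6]
unit clause [3] forces x3=T; simplify:
  satisfied 2 clause(s); 0 remain; assigned so far: [1, 2, 3, 6]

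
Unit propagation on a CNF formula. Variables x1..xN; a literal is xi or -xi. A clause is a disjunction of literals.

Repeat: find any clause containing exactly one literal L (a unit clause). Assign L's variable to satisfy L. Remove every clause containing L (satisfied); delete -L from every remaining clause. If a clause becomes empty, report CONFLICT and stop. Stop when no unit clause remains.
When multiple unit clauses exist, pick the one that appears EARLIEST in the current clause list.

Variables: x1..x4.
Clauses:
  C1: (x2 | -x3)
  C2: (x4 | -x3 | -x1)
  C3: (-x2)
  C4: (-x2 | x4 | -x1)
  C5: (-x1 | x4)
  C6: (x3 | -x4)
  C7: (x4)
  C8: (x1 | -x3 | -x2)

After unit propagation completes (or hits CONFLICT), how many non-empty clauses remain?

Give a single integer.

unit clause [-2] forces x2=F; simplify:
  drop 2 from [2, -3] -> [-3]
  satisfied 3 clause(s); 5 remain; assigned so far: [2]
unit clause [-3] forces x3=F; simplify:
  drop 3 from [3, -4] -> [-4]
  satisfied 2 clause(s); 3 remain; assigned so far: [2, 3]
unit clause [-4] forces x4=F; simplify:
  drop 4 from [-1, 4] -> [-1]
  drop 4 from [4] -> [] (empty!)
  satisfied 1 clause(s); 2 remain; assigned so far: [2, 3, 4]
CONFLICT (empty clause)

Answer: 1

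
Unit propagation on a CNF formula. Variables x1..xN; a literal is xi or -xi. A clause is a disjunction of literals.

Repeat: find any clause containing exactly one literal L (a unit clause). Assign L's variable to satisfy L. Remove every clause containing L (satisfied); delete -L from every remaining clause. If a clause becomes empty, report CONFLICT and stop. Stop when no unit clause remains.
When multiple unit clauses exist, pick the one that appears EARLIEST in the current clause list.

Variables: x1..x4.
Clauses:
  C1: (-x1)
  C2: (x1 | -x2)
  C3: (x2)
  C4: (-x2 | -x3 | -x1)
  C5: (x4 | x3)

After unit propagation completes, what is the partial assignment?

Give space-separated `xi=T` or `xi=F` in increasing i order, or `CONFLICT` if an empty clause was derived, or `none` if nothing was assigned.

Answer: CONFLICT

Derivation:
unit clause [-1] forces x1=F; simplify:
  drop 1 from [1, -2] -> [-2]
  satisfied 2 clause(s); 3 remain; assigned so far: [1]
unit clause [-2] forces x2=F; simplify:
  drop 2 from [2] -> [] (empty!)
  satisfied 1 clause(s); 2 remain; assigned so far: [1, 2]
CONFLICT (empty clause)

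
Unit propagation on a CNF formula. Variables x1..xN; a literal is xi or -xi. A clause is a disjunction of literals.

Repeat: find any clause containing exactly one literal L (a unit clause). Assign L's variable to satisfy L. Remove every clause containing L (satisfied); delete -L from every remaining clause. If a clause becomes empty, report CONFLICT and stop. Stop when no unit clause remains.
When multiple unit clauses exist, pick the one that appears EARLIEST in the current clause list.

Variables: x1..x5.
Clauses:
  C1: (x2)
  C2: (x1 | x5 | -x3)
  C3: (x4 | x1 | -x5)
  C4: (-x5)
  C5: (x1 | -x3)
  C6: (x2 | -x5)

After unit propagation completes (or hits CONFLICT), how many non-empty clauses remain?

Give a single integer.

unit clause [2] forces x2=T; simplify:
  satisfied 2 clause(s); 4 remain; assigned so far: [2]
unit clause [-5] forces x5=F; simplify:
  drop 5 from [1, 5, -3] -> [1, -3]
  satisfied 2 clause(s); 2 remain; assigned so far: [2, 5]

Answer: 2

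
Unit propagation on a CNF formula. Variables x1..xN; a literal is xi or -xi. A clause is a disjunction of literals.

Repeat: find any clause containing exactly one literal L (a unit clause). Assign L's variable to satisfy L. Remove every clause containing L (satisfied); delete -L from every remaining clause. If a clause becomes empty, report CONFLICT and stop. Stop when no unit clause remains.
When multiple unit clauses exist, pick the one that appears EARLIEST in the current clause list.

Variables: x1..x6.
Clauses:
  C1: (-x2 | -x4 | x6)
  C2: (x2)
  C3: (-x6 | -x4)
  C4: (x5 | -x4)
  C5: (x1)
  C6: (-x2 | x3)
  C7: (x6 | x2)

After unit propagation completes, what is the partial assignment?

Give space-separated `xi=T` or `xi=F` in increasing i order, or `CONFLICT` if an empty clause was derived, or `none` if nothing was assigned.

unit clause [2] forces x2=T; simplify:
  drop -2 from [-2, -4, 6] -> [-4, 6]
  drop -2 from [-2, 3] -> [3]
  satisfied 2 clause(s); 5 remain; assigned so far: [2]
unit clause [1] forces x1=T; simplify:
  satisfied 1 clause(s); 4 remain; assigned so far: [1, 2]
unit clause [3] forces x3=T; simplify:
  satisfied 1 clause(s); 3 remain; assigned so far: [1, 2, 3]

Answer: x1=T x2=T x3=T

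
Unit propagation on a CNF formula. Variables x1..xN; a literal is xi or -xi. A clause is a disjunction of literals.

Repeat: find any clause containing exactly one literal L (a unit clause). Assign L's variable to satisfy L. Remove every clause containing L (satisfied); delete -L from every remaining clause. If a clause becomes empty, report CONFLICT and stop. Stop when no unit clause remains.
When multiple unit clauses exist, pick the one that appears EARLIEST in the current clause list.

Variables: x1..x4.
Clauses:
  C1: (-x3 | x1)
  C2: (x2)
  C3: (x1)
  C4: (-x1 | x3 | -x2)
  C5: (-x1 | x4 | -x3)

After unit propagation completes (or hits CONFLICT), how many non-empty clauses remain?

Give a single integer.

unit clause [2] forces x2=T; simplify:
  drop -2 from [-1, 3, -2] -> [-1, 3]
  satisfied 1 clause(s); 4 remain; assigned so far: [2]
unit clause [1] forces x1=T; simplify:
  drop -1 from [-1, 3] -> [3]
  drop -1 from [-1, 4, -3] -> [4, -3]
  satisfied 2 clause(s); 2 remain; assigned so far: [1, 2]
unit clause [3] forces x3=T; simplify:
  drop -3 from [4, -3] -> [4]
  satisfied 1 clause(s); 1 remain; assigned so far: [1, 2, 3]
unit clause [4] forces x4=T; simplify:
  satisfied 1 clause(s); 0 remain; assigned so far: [1, 2, 3, 4]

Answer: 0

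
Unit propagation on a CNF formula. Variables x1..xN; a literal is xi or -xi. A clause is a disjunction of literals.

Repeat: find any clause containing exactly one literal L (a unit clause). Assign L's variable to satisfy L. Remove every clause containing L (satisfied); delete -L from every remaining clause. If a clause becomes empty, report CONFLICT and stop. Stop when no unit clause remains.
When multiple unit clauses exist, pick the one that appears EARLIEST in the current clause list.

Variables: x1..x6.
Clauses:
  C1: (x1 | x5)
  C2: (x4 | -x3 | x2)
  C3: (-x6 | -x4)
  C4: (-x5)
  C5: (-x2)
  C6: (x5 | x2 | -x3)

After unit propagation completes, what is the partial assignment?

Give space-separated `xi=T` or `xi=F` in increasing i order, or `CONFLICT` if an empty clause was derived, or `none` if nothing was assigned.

unit clause [-5] forces x5=F; simplify:
  drop 5 from [1, 5] -> [1]
  drop 5 from [5, 2, -3] -> [2, -3]
  satisfied 1 clause(s); 5 remain; assigned so far: [5]
unit clause [1] forces x1=T; simplify:
  satisfied 1 clause(s); 4 remain; assigned so far: [1, 5]
unit clause [-2] forces x2=F; simplify:
  drop 2 from [4, -3, 2] -> [4, -3]
  drop 2 from [2, -3] -> [-3]
  satisfied 1 clause(s); 3 remain; assigned so far: [1, 2, 5]
unit clause [-3] forces x3=F; simplify:
  satisfied 2 clause(s); 1 remain; assigned so far: [1, 2, 3, 5]

Answer: x1=T x2=F x3=F x5=F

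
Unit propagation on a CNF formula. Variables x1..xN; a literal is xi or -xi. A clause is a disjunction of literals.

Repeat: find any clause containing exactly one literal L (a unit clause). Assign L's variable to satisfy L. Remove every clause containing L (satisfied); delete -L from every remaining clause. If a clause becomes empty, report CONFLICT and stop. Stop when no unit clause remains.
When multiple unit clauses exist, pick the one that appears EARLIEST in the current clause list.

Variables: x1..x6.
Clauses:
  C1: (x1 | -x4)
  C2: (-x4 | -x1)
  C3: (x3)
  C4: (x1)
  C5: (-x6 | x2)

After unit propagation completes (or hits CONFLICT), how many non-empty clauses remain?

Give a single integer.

Answer: 1

Derivation:
unit clause [3] forces x3=T; simplify:
  satisfied 1 clause(s); 4 remain; assigned so far: [3]
unit clause [1] forces x1=T; simplify:
  drop -1 from [-4, -1] -> [-4]
  satisfied 2 clause(s); 2 remain; assigned so far: [1, 3]
unit clause [-4] forces x4=F; simplify:
  satisfied 1 clause(s); 1 remain; assigned so far: [1, 3, 4]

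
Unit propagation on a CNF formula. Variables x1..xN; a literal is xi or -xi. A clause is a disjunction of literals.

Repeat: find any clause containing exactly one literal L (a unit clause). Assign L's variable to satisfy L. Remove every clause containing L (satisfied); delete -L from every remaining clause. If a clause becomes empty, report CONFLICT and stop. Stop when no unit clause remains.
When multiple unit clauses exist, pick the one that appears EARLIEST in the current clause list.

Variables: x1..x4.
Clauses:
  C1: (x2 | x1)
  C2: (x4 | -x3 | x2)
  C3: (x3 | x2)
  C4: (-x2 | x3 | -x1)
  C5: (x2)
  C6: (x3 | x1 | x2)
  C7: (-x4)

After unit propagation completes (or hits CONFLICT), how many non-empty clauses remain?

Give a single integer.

Answer: 1

Derivation:
unit clause [2] forces x2=T; simplify:
  drop -2 from [-2, 3, -1] -> [3, -1]
  satisfied 5 clause(s); 2 remain; assigned so far: [2]
unit clause [-4] forces x4=F; simplify:
  satisfied 1 clause(s); 1 remain; assigned so far: [2, 4]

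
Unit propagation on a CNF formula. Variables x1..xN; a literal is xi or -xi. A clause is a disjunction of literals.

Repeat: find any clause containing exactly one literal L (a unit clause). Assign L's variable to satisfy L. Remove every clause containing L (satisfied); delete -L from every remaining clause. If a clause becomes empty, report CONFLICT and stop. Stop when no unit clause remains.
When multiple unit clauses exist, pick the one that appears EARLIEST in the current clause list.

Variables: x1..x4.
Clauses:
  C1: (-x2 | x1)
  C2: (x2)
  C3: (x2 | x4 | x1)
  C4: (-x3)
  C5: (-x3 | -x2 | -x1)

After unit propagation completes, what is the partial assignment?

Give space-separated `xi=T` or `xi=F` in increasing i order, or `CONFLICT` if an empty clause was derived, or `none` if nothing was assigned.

Answer: x1=T x2=T x3=F

Derivation:
unit clause [2] forces x2=T; simplify:
  drop -2 from [-2, 1] -> [1]
  drop -2 from [-3, -2, -1] -> [-3, -1]
  satisfied 2 clause(s); 3 remain; assigned so far: [2]
unit clause [1] forces x1=T; simplify:
  drop -1 from [-3, -1] -> [-3]
  satisfied 1 clause(s); 2 remain; assigned so far: [1, 2]
unit clause [-3] forces x3=F; simplify:
  satisfied 2 clause(s); 0 remain; assigned so far: [1, 2, 3]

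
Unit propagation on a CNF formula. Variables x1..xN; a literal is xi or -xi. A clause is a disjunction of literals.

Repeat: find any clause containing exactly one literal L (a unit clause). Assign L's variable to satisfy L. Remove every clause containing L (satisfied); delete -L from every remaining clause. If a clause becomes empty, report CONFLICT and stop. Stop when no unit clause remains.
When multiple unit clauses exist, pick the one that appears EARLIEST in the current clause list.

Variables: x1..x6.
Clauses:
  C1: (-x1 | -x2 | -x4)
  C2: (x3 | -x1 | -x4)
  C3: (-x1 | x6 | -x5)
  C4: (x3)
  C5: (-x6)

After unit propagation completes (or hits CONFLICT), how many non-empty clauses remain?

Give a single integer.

unit clause [3] forces x3=T; simplify:
  satisfied 2 clause(s); 3 remain; assigned so far: [3]
unit clause [-6] forces x6=F; simplify:
  drop 6 from [-1, 6, -5] -> [-1, -5]
  satisfied 1 clause(s); 2 remain; assigned so far: [3, 6]

Answer: 2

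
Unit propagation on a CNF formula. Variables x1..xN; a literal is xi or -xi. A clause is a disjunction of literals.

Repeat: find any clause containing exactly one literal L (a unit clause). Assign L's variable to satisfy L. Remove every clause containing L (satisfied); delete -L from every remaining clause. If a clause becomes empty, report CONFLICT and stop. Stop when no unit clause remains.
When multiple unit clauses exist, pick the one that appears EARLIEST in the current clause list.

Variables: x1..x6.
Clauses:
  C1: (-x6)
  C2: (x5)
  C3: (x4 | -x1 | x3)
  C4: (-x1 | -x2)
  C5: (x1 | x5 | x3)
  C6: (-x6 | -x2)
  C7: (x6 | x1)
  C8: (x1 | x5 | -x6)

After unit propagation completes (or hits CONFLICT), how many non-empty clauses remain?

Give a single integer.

Answer: 1

Derivation:
unit clause [-6] forces x6=F; simplify:
  drop 6 from [6, 1] -> [1]
  satisfied 3 clause(s); 5 remain; assigned so far: [6]
unit clause [5] forces x5=T; simplify:
  satisfied 2 clause(s); 3 remain; assigned so far: [5, 6]
unit clause [1] forces x1=T; simplify:
  drop -1 from [4, -1, 3] -> [4, 3]
  drop -1 from [-1, -2] -> [-2]
  satisfied 1 clause(s); 2 remain; assigned so far: [1, 5, 6]
unit clause [-2] forces x2=F; simplify:
  satisfied 1 clause(s); 1 remain; assigned so far: [1, 2, 5, 6]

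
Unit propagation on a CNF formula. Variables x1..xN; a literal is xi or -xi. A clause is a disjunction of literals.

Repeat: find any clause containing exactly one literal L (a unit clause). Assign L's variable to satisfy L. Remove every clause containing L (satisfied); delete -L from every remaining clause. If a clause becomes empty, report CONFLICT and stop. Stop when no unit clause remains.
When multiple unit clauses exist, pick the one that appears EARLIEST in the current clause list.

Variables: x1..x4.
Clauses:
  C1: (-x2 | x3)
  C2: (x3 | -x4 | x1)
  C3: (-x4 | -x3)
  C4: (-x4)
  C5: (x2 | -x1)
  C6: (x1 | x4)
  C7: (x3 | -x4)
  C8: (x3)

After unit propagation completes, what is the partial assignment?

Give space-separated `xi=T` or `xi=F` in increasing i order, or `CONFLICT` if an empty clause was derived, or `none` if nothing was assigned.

Answer: x1=T x2=T x3=T x4=F

Derivation:
unit clause [-4] forces x4=F; simplify:
  drop 4 from [1, 4] -> [1]
  satisfied 4 clause(s); 4 remain; assigned so far: [4]
unit clause [1] forces x1=T; simplify:
  drop -1 from [2, -1] -> [2]
  satisfied 1 clause(s); 3 remain; assigned so far: [1, 4]
unit clause [2] forces x2=T; simplify:
  drop -2 from [-2, 3] -> [3]
  satisfied 1 clause(s); 2 remain; assigned so far: [1, 2, 4]
unit clause [3] forces x3=T; simplify:
  satisfied 2 clause(s); 0 remain; assigned so far: [1, 2, 3, 4]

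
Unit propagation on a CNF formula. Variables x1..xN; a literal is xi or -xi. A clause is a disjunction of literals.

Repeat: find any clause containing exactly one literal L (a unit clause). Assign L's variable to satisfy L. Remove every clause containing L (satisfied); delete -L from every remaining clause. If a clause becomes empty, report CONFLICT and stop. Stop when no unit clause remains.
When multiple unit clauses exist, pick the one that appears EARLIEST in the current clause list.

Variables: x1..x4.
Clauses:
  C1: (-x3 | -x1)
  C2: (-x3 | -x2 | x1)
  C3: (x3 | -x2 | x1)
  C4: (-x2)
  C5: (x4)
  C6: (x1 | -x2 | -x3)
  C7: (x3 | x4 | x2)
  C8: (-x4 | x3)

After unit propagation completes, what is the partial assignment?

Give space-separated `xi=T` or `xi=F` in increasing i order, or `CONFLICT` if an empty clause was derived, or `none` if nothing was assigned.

Answer: x1=F x2=F x3=T x4=T

Derivation:
unit clause [-2] forces x2=F; simplify:
  drop 2 from [3, 4, 2] -> [3, 4]
  satisfied 4 clause(s); 4 remain; assigned so far: [2]
unit clause [4] forces x4=T; simplify:
  drop -4 from [-4, 3] -> [3]
  satisfied 2 clause(s); 2 remain; assigned so far: [2, 4]
unit clause [3] forces x3=T; simplify:
  drop -3 from [-3, -1] -> [-1]
  satisfied 1 clause(s); 1 remain; assigned so far: [2, 3, 4]
unit clause [-1] forces x1=F; simplify:
  satisfied 1 clause(s); 0 remain; assigned so far: [1, 2, 3, 4]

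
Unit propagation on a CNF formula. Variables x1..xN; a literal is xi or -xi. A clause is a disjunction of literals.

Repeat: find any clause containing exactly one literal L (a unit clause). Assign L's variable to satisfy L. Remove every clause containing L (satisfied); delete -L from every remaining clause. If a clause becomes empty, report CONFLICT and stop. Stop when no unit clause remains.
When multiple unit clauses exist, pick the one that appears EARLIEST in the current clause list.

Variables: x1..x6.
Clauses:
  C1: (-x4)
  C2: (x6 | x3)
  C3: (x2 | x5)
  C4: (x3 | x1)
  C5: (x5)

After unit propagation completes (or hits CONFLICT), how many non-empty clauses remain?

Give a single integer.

Answer: 2

Derivation:
unit clause [-4] forces x4=F; simplify:
  satisfied 1 clause(s); 4 remain; assigned so far: [4]
unit clause [5] forces x5=T; simplify:
  satisfied 2 clause(s); 2 remain; assigned so far: [4, 5]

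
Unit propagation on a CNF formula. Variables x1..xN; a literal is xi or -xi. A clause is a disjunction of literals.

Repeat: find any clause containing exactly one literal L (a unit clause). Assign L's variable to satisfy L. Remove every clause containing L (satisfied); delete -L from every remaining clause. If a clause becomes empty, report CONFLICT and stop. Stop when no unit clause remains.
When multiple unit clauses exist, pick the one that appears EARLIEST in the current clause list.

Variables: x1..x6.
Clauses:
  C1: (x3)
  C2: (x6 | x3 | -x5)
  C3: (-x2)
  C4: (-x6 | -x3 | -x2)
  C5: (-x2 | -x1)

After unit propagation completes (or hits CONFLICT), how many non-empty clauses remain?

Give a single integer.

Answer: 0

Derivation:
unit clause [3] forces x3=T; simplify:
  drop -3 from [-6, -3, -2] -> [-6, -2]
  satisfied 2 clause(s); 3 remain; assigned so far: [3]
unit clause [-2] forces x2=F; simplify:
  satisfied 3 clause(s); 0 remain; assigned so far: [2, 3]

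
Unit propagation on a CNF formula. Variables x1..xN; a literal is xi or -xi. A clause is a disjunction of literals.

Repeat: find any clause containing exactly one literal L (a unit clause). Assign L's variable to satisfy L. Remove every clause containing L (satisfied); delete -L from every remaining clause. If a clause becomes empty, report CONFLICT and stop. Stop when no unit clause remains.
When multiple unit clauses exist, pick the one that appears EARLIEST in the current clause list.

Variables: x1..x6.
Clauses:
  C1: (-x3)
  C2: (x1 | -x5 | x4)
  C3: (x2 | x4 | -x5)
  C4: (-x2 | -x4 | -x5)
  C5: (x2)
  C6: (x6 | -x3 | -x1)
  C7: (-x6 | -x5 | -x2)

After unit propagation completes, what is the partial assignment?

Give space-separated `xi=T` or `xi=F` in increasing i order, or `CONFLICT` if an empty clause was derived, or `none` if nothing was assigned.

Answer: x2=T x3=F

Derivation:
unit clause [-3] forces x3=F; simplify:
  satisfied 2 clause(s); 5 remain; assigned so far: [3]
unit clause [2] forces x2=T; simplify:
  drop -2 from [-2, -4, -5] -> [-4, -5]
  drop -2 from [-6, -5, -2] -> [-6, -5]
  satisfied 2 clause(s); 3 remain; assigned so far: [2, 3]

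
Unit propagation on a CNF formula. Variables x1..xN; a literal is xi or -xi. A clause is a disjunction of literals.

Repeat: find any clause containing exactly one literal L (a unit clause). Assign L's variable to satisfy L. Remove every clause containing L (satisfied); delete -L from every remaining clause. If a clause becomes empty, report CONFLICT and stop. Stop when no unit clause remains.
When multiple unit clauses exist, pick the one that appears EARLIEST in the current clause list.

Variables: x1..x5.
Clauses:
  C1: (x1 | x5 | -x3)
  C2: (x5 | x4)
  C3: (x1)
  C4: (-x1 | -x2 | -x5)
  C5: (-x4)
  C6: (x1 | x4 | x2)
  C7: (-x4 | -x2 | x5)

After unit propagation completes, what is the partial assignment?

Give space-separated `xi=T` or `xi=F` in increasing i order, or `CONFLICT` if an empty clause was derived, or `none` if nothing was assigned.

unit clause [1] forces x1=T; simplify:
  drop -1 from [-1, -2, -5] -> [-2, -5]
  satisfied 3 clause(s); 4 remain; assigned so far: [1]
unit clause [-4] forces x4=F; simplify:
  drop 4 from [5, 4] -> [5]
  satisfied 2 clause(s); 2 remain; assigned so far: [1, 4]
unit clause [5] forces x5=T; simplify:
  drop -5 from [-2, -5] -> [-2]
  satisfied 1 clause(s); 1 remain; assigned so far: [1, 4, 5]
unit clause [-2] forces x2=F; simplify:
  satisfied 1 clause(s); 0 remain; assigned so far: [1, 2, 4, 5]

Answer: x1=T x2=F x4=F x5=T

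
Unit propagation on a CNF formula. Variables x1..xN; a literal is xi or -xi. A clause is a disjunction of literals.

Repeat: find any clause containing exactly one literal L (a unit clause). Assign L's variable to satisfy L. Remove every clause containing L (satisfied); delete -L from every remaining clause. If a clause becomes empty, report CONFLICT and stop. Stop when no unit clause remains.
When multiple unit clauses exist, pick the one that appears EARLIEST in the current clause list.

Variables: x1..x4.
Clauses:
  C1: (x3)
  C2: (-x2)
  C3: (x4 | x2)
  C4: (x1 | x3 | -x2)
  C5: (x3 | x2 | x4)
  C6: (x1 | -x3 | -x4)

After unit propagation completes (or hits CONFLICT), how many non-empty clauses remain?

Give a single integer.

Answer: 0

Derivation:
unit clause [3] forces x3=T; simplify:
  drop -3 from [1, -3, -4] -> [1, -4]
  satisfied 3 clause(s); 3 remain; assigned so far: [3]
unit clause [-2] forces x2=F; simplify:
  drop 2 from [4, 2] -> [4]
  satisfied 1 clause(s); 2 remain; assigned so far: [2, 3]
unit clause [4] forces x4=T; simplify:
  drop -4 from [1, -4] -> [1]
  satisfied 1 clause(s); 1 remain; assigned so far: [2, 3, 4]
unit clause [1] forces x1=T; simplify:
  satisfied 1 clause(s); 0 remain; assigned so far: [1, 2, 3, 4]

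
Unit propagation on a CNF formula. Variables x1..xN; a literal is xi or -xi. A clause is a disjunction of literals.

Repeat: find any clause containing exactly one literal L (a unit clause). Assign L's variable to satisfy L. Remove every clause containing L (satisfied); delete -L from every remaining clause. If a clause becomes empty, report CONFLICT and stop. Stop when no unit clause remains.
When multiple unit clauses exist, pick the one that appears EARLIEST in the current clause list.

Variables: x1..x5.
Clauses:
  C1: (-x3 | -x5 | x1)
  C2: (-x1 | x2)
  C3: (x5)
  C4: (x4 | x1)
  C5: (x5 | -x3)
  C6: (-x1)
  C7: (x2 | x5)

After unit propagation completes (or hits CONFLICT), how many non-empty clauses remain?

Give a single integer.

Answer: 0

Derivation:
unit clause [5] forces x5=T; simplify:
  drop -5 from [-3, -5, 1] -> [-3, 1]
  satisfied 3 clause(s); 4 remain; assigned so far: [5]
unit clause [-1] forces x1=F; simplify:
  drop 1 from [-3, 1] -> [-3]
  drop 1 from [4, 1] -> [4]
  satisfied 2 clause(s); 2 remain; assigned so far: [1, 5]
unit clause [-3] forces x3=F; simplify:
  satisfied 1 clause(s); 1 remain; assigned so far: [1, 3, 5]
unit clause [4] forces x4=T; simplify:
  satisfied 1 clause(s); 0 remain; assigned so far: [1, 3, 4, 5]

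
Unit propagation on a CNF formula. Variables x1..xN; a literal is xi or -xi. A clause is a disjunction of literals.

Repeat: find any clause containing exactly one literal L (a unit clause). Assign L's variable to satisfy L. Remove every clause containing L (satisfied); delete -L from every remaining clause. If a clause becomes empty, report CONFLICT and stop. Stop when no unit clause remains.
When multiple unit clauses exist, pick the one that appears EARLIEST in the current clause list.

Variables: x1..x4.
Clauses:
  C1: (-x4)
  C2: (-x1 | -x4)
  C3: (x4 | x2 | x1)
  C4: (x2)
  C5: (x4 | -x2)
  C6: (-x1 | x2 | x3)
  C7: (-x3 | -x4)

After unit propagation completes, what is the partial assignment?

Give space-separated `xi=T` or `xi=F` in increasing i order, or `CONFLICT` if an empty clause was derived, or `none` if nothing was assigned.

Answer: CONFLICT

Derivation:
unit clause [-4] forces x4=F; simplify:
  drop 4 from [4, 2, 1] -> [2, 1]
  drop 4 from [4, -2] -> [-2]
  satisfied 3 clause(s); 4 remain; assigned so far: [4]
unit clause [2] forces x2=T; simplify:
  drop -2 from [-2] -> [] (empty!)
  satisfied 3 clause(s); 1 remain; assigned so far: [2, 4]
CONFLICT (empty clause)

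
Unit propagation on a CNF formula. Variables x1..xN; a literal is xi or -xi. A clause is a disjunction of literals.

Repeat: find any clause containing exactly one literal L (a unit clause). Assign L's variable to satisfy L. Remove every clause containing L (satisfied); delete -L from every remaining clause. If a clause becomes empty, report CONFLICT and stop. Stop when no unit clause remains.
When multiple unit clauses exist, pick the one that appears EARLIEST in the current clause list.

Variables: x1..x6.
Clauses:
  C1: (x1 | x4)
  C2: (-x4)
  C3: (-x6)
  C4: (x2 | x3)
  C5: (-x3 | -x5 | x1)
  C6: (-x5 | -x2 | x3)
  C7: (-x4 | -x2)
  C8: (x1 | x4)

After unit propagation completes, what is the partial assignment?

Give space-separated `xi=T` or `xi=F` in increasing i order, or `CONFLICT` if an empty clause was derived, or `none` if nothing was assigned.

unit clause [-4] forces x4=F; simplify:
  drop 4 from [1, 4] -> [1]
  drop 4 from [1, 4] -> [1]
  satisfied 2 clause(s); 6 remain; assigned so far: [4]
unit clause [1] forces x1=T; simplify:
  satisfied 3 clause(s); 3 remain; assigned so far: [1, 4]
unit clause [-6] forces x6=F; simplify:
  satisfied 1 clause(s); 2 remain; assigned so far: [1, 4, 6]

Answer: x1=T x4=F x6=F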